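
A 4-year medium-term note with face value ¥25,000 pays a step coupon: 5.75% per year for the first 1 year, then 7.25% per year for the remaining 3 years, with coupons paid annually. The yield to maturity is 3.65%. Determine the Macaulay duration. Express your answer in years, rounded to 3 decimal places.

3.672 years

Periodic yield y = 0.0365. Discount each cash flow and weight by its year:
  t   CF        PV=CF/(1+0.0365)^t    t·PV
  1     1,437.50     1,386.8789     1,386.8789
  2     1,812.50     1,687.0945     3,374.1889
  3     1,812.50     1,627.6840     4,883.0520
  4    26,812.50    23,230.5816    92,922.3266
  Σ                 27,932.2390   102,566.4465
Price P = Σ PV = 27,932.2390.
Macaulay duration = Σ(t·PV) / P = 102,566.4465 / 27,932.2390 = 3.67197 years.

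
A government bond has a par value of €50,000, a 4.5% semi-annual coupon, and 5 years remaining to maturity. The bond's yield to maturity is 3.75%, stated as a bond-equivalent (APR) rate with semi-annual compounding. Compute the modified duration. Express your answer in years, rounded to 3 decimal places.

4.459 years

Periodic yield y = 0.01875. First find Macaulay duration:
  t   CF        PV=CF/(1+0.01875)^t    t·PV
  1     1,125.00     1,104.2945     1,104.2945
  2     1,125.00     1,083.9700     2,167.9401
  3     1,125.00     1,064.0197     3,192.0590
  4     1,125.00     1,044.4365     4,177.7459
  5     1,125.00     1,025.2137     5,126.0686
  6     1,125.00     1,006.3448     6,038.0686
  7     1,125.00       987.8231     6,914.7616
  8     1,125.00       969.6423     7,757.1383
  9     1,125.00       951.7961     8,566.1650
  10   51,125.00    42,457.7625   424,577.6252
  Σ                 51,695.3032   469,621.8668
P = 51,695.3032; Macaulay duration = 469,621.8668 / 51,695.3032 = 9.08442 half-year periods = 4.54221 years.
Modified duration = D_Mac / (1 + y) = 4.54221 / 1.01875 = 4.45861 years.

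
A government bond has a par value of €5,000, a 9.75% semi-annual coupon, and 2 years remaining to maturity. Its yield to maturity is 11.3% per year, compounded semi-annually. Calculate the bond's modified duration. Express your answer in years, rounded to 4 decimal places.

1.7631 years

Periodic yield y = 0.0565. First find Macaulay duration:
  t   CF        PV=CF/(1+0.0565)^t    t·PV
  1       243.75       230.7146       230.7146
  2       243.75       218.3764       436.7527
  3       243.75       206.6979       620.0938
  4     5,243.75     4,208.8551    16,835.4203
  Σ                  4,864.6440    18,122.9815
P = 4,864.6440; Macaulay duration = 18,122.9815 / 4,864.6440 = 3.72545 half-year periods = 1.86272 years.
Modified duration = D_Mac / (1 + y) = 1.86272 / 1.0565 = 1.76311 years.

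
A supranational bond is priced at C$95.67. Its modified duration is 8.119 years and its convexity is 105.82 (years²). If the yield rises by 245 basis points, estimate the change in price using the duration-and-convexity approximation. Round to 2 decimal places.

Duration effect: -D_mod·Δy = -8.119 × (+0.0245) = -0.1989155
Convexity effect: ½·C·(Δy)² = 0.5 × 105.82 × (0.0245)² = +0.0317592275
ΔP/P ≈ -0.1989155 + 0.0317592275 = -0.1671562725
ΔP ≈ 95.67 × (-0.1671562725) = -15.991840590075.

-C$15.99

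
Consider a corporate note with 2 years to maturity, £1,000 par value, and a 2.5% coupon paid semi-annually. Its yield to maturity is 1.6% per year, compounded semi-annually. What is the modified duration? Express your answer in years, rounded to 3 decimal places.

Periodic yield y = 0.008. First find Macaulay duration:
  t   CF        PV=CF/(1+0.008)^t    t·PV
  1        12.50        12.4008        12.4008
  2        12.50        12.3024        24.6047
  3        12.50        12.2047        36.6142
  4     1,012.50       980.7378     3,922.9511
  Σ                  1,017.6457     3,996.5709
P = 1,017.6457; Macaulay duration = 3,996.5709 / 1,017.6457 = 3.92727 half-year periods = 1.96364 years.
Modified duration = D_Mac / (1 + y) = 1.96364 / 1.008 = 1.94805 years.

1.948 years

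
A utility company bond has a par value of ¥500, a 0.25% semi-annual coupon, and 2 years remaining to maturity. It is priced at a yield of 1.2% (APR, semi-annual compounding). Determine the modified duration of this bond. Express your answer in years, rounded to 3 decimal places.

Periodic yield y = 0.006. First find Macaulay duration:
  t   CF        PV=CF/(1+0.006)^t    t·PV
  1        0.625         0.6213         0.6213
  2        0.625         0.6176         1.2351
  3        0.625         0.6139         1.8417
  4      500.625       488.7881     1,955.1523
  Σ                    490.6408     1,958.8504
P = 490.6408; Macaulay duration = 1,958.8504 / 490.6408 = 3.99243 half-year periods = 1.99622 years.
Modified duration = D_Mac / (1 + y) = 1.99622 / 1.006 = 1.98431 years.

1.984 years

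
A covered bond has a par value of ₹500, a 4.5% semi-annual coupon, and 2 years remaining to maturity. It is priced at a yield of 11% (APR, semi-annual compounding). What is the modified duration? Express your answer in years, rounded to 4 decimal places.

1.8296 years

Periodic yield y = 0.055. First find Macaulay duration:
  t   CF        PV=CF/(1+0.055)^t    t·PV
  1        11.25        10.6635        10.6635
  2        11.25        10.1076        20.2152
  3        11.25         9.5807        28.7420
  4       511.25       412.6896     1,650.7582
  Σ                    443.0413     1,710.3789
P = 443.0413; Macaulay duration = 1,710.3789 / 443.0413 = 3.86054 half-year periods = 1.93027 years.
Modified duration = D_Mac / (1 + y) = 1.93027 / 1.055 = 1.82964 years.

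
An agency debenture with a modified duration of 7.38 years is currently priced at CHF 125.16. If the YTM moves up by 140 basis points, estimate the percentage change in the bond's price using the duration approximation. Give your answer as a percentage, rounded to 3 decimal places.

-10.332%

Duration approximation: ΔP/P ≈ -D_mod · Δy = -7.38 × (+0.014) = -0.103320.
As a percentage: -10.3320%.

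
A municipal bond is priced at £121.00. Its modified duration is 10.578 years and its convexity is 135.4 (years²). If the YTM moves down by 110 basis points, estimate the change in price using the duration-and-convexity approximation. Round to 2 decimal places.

+£15.07

Duration effect: -D_mod·Δy = -10.578 × (-0.011) = +0.116358
Convexity effect: ½·C·(Δy)² = 0.5 × 135.4 × (-0.011)² = +0.0081917
ΔP/P ≈ +0.116358 + 0.0081917 = +0.1245497
ΔP ≈ 121.00 × (+0.1245497) = +15.0705137.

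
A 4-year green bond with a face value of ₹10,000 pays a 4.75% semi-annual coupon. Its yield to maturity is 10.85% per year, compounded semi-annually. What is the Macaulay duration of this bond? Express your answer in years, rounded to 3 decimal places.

Periodic yield y = 0.05425. Discount each cash flow and weight by its period:
  t   CF        PV=CF/(1+0.05425)^t    t·PV
  1       237.50       225.2786       225.2786
  2       237.50       213.6862       427.3723
  3       237.50       202.6902       608.0706
  4       237.50       192.2601       769.0404
  5       237.50       182.3667       911.8336
  6       237.50       172.9824     1,037.8945
  7       237.50       164.0810     1,148.5671
  8    10,237.50     6,708.8030    53,670.4238
  Σ                  8,062.1482    58,798.4810
Price P = Σ PV = 8,062.1482.
Macaulay duration = Σ(t·PV) / P = 58,798.4810 / 8,062.1482 = 7.29315 half-year periods.
In years: 7.29315 / 2 = 3.64658 years.

3.647 years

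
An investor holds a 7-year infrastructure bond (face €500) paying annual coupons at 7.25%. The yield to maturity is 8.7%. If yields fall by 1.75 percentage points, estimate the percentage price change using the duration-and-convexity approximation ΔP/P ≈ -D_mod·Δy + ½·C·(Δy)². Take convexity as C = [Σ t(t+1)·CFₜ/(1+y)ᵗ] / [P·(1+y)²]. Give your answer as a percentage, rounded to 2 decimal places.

With y = 0.087:
  t   CF        PV=CF/(1+0.087)^t    t·PV        t(t+1)·PV
  1        36.25        33.3487        33.3487          66.6973
  2        36.25        30.6795        61.3591         184.0773
  3        36.25        28.2241        84.6722         338.6886
  4        36.25        25.9651       103.8604         519.3018
  5        36.25        23.8869       119.4346         716.6078
  6        36.25        21.9751       131.8506         922.9540
  7       536.25       299.0615     2,093.4304      16,747.4436
  Σ                    463.1409     2,627.9559      19,495.7704
P = 463.1409; D_Mac = 5.67420 yrs; D_mod = 5.22006 yrs; C = 35.62609.
Duration effect: -5.22006 × (-0.0175) = +0.091351
Convexity effect: 0.5 × 35.62609 × (-0.0175)² = +0.0054552
ΔP/P ≈ +0.091351 + 0.0054552 = +0.096806 = +9.6806%.

+9.68%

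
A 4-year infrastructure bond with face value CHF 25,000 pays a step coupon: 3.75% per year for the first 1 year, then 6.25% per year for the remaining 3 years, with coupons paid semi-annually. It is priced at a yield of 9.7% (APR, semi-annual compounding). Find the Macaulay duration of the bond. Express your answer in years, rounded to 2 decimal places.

3.65 years

Periodic yield y = 0.0485. Discount each cash flow and weight by its period:
  t   CF        PV=CF/(1+0.0485)^t    t·PV
  1       468.75       447.0672       447.0672
  2       468.75       426.3874       852.7749
  3       781.25       677.7737     2,033.3212
  4       781.25       646.4222     2,585.6890
  5       781.25       616.5210     3,082.6049
  6       781.25       588.0028     3,528.0170
  7       781.25       560.8039     3,925.6270
  8    25,781.25    17,650.4788   141,203.8307
  Σ                 21,613.4571   157,658.9318
Price P = Σ PV = 21,613.4571.
Macaulay duration = Σ(t·PV) / P = 157,658.9318 / 21,613.4571 = 7.29448 half-year periods.
In years: 7.29448 / 2 = 3.64724 years.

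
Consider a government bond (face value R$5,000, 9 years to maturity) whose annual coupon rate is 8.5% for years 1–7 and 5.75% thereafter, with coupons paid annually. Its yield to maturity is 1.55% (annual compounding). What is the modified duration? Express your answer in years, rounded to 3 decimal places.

7.008 years

Periodic yield y = 0.0155. First find Macaulay duration:
  t   CF        PV=CF/(1+0.0155)^t    t·PV
  1       425.00       418.5130       418.5130
  2       425.00       412.1251       824.2502
  3       425.00       405.8347     1,217.5040
  4       425.00       399.6402     1,598.5610
  5       425.00       393.5404     1,967.7019
  6       425.00       387.5336     2,325.2016
  7       425.00       381.6185     2,671.3296
  8       287.50       254.2134     2,033.7071
  9     5,287.50     4,603.9546    41,435.5912
  Σ                  7,656.9735    54,492.3597
P = 7,656.9735; Macaulay duration = 54,492.3597 / 7,656.9735 = 7.11670 years.
Modified duration = D_Mac / (1 + y) = 7.11670 / 1.0155 = 7.00807 years.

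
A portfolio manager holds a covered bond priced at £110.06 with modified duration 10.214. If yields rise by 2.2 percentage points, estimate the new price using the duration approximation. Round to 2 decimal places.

Duration approximation: ΔP/P ≈ -D_mod · Δy = -10.214 × (+0.022) = -0.224708.
New price ≈ 110.06 × (1 - 0.224708) = 85.32863752.

£85.33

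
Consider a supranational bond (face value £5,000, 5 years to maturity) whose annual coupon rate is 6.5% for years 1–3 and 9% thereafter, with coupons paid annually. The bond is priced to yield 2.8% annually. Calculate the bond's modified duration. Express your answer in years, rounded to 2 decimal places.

Periodic yield y = 0.028. First find Macaulay duration:
  t   CF        PV=CF/(1+0.028)^t    t·PV
  1       325.00       316.1479       316.1479
  2       325.00       307.5368       615.0737
  3       325.00       299.1603       897.4810
  4       450.00       402.9397     1,611.7588
  5     5,450.00     4,747.1279    23,735.6393
  Σ                  6,072.9126    27,176.1006
P = 6,072.9126; Macaulay duration = 27,176.1006 / 6,072.9126 = 4.47497 years.
Modified duration = D_Mac / (1 + y) = 4.47497 / 1.028 = 4.35308 years.

4.35 years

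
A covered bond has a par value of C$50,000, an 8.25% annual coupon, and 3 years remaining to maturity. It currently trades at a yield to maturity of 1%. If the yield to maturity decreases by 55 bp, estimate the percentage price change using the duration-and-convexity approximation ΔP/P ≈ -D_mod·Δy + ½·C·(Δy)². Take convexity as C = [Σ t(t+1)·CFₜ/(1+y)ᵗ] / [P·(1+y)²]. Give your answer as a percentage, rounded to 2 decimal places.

With y = 0.01:
  t   CF        PV=CF/(1+0.01)^t    t·PV        t(t+1)·PV
  1     4,125.00     4,084.1584     4,084.1584       8,168.3168
  2     4,125.00     4,043.7212     8,087.4424      24,262.3272
  3    54,125.00    52,533.1918   157,599.5753     630,398.3011
  Σ                 60,661.0714   169,771.1761     662,828.9451
P = 60,661.0714; D_Mac = 2.79868 yrs; D_mod = 2.77097 yrs; C = 10.71146.
Duration effect: -2.77097 × (-0.0055) = +0.015240
Convexity effect: 0.5 × 10.71146 × (-0.0055)² = +0.0001620
ΔP/P ≈ +0.015240 + 0.0001620 = +0.015402 = +1.5402%.

+1.54%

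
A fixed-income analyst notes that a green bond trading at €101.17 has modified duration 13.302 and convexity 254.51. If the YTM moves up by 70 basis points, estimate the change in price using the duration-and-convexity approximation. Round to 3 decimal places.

-€8.789

Duration effect: -D_mod·Δy = -13.302 × (+0.007) = -0.093114
Convexity effect: ½·C·(Δy)² = 0.5 × 254.51 × (0.007)² = +0.006235495
ΔP/P ≈ -0.093114 + 0.006235495 = -0.086878505
ΔP ≈ 101.17 × (-0.086878505) = -8.78949835085.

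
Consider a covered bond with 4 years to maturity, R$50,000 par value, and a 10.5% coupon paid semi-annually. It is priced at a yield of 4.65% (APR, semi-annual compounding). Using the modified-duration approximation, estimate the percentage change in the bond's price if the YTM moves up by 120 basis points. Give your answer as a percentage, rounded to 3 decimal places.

-4.026%

Periodic yield y = 0.02325. Modified duration first:
  t   CF        PV=CF/(1+0.02325)^t    t·PV
  1     2,625.00     2,565.3555     2,565.3555
  2     2,625.00     2,507.0662     5,014.1324
  3     2,625.00     2,450.1013     7,350.3040
  4     2,625.00     2,394.4308     9,577.7233
  5     2,625.00     2,340.0252    11,700.1262
  6     2,625.00     2,286.8558    13,721.1350
  7     2,625.00     2,234.8945    15,644.2618
  8    52,625.00    43,786.2833   350,290.2661
  Σ                 60,565.0127   415,863.3043
P = 60,565.0127; D_Mac = 6.86640 half-year periods = 3.43320 yrs; D_mod = 3.43320/(1+0.02325) = 3.35519 yrs.
ΔP/P ≈ -D_mod · Δy = -3.35519 × (+0.012) = -0.040262 = -4.0262%.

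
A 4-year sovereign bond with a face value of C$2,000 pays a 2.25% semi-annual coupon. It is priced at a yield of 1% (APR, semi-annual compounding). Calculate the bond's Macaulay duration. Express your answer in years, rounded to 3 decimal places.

Periodic yield y = 0.005. Discount each cash flow and weight by its period:
  t   CF        PV=CF/(1+0.005)^t    t·PV
  1        22.50        22.3881        22.3881
  2        22.50        22.2767        44.5534
  3        22.50        22.1658        66.4975
  4        22.50        22.0556        88.2223
  5        22.50        21.9458       109.7292
  6        22.50        21.8367       131.0199
  7        22.50        21.7280       152.0961
  8     2,022.50     1,943.3903    15,547.1226
  Σ                  2,097.7870    16,161.6291
Price P = Σ PV = 2,097.7870.
Macaulay duration = Σ(t·PV) / P = 16,161.6291 / 2,097.7870 = 7.70413 half-year periods.
In years: 7.70413 / 2 = 3.85207 years.

3.852 years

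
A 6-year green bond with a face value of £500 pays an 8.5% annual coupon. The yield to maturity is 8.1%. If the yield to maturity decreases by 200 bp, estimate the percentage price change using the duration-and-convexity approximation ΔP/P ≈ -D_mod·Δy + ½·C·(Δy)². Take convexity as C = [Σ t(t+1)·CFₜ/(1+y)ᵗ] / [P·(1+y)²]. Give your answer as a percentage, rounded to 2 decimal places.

+9.71%

With y = 0.081:
  t   CF        PV=CF/(1+0.081)^t    t·PV        t(t+1)·PV
  1        42.50        39.3154        39.3154          78.6309
  2        42.50        36.3695        72.7390         218.2171
  3        42.50        33.6443       100.9330         403.7319
  4        42.50        31.1233       124.4933         622.4667
  5        42.50        28.7912       143.9562         863.7374
  6       542.50       339.9739     2,039.8434      14,278.9039
  Σ                    509.2178     2,521.2805      16,465.6879
P = 509.2178; D_Mac = 4.95128 yrs; D_mod = 4.58028 yrs; C = 27.67101.
Duration effect: -4.58028 × (-0.02) = +0.091606
Convexity effect: 0.5 × 27.67101 × (-0.02)² = +0.0055342
ΔP/P ≈ +0.091606 + 0.0055342 = +0.097140 = +9.7140%.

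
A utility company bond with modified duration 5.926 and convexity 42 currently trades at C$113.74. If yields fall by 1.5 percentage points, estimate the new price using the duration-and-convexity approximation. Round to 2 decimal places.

C$124.39

Duration effect: -D_mod·Δy = -5.926 × (-0.015) = +0.088890
Convexity effect: ½·C·(Δy)² = 0.5 × 42 × (-0.015)² = +0.0047250
ΔP/P ≈ +0.088890 + 0.0047250 = +0.093615
New price ≈ 113.74 × (1 + 0.093615) = 124.3877701.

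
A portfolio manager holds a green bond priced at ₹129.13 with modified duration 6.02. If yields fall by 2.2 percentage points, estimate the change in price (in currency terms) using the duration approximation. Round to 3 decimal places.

+₹17.102

Duration approximation: ΔP/P ≈ -D_mod · Δy = -6.02 × (-0.022) = +0.132440.
ΔP ≈ 129.13 × (+0.132440) = +17.1019772.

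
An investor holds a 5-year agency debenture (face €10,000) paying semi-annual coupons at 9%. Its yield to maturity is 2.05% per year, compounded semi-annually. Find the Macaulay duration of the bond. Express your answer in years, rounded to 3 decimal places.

Periodic yield y = 0.01025. Discount each cash flow and weight by its period:
  t   CF        PV=CF/(1+0.01025)^t    t·PV
  1       450.00       445.4343       445.4343
  2       450.00       440.9149       881.8298
  3       450.00       436.4414     1,309.3242
  4       450.00       432.0133     1,728.0530
  5       450.00       427.6301     2,138.1503
  6       450.00       423.2913     2,539.7479
  7       450.00       418.9966     2,932.9762
  8       450.00       414.7455     3,317.9637
  9       450.00       410.5375     3,694.8371
  10   10,450.00     9,436.8641    94,368.6407
  Σ                 13,286.8688   113,356.9571
Price P = Σ PV = 13,286.8688.
Macaulay duration = Σ(t·PV) / P = 113,356.9571 / 13,286.8688 = 8.53150 half-year periods.
In years: 8.53150 / 2 = 4.26575 years.

4.266 years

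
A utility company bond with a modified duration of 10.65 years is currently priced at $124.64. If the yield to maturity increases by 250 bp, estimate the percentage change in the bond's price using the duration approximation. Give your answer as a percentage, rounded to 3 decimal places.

-26.625%

Duration approximation: ΔP/P ≈ -D_mod · Δy = -10.65 × (+0.025) = -0.266250.
As a percentage: -26.6250%.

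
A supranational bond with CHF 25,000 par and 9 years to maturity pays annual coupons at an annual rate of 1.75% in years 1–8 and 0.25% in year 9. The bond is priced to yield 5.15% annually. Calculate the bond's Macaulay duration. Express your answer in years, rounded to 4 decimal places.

Periodic yield y = 0.0515. Discount each cash flow and weight by its year:
  t   CF        PV=CF/(1+0.0515)^t    t·PV
  1       437.50       416.0723       416.0723
  2       437.50       395.6940       791.3881
  3       437.50       376.3139     1,128.9416
  4       437.50       357.8829     1,431.5316
  5       437.50       340.3546     1,701.7732
  6       437.50       323.6849     1,942.1092
  7       437.50       307.8315     2,154.8208
  8       437.50       292.7547     2,342.0374
  9    25,062.50    15,949.2732   143,543.4586
  Σ                 18,759.8620   155,452.1328
Price P = Σ PV = 18,759.8620.
Macaulay duration = Σ(t·PV) / P = 155,452.1328 / 18,759.8620 = 8.28642 years.

8.2864 years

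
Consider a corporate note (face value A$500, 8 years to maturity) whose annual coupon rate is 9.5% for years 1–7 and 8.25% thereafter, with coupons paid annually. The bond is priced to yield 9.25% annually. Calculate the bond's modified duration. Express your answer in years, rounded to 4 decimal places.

Periodic yield y = 0.0925. First find Macaulay duration:
  t   CF        PV=CF/(1+0.0925)^t    t·PV
  1        47.50        43.4783        43.4783
  2        47.50        39.7970        79.5941
  3        47.50        36.4275       109.2825
  4        47.50        33.3432       133.3730
  5        47.50        30.5201       152.6007
  6        47.50        27.9360       167.6163
  7        47.50        25.5708       178.9953
  8       541.25       266.7020     2,133.6164
  Σ                    503.7750     2,998.5563
P = 503.7750; Macaulay duration = 2,998.5563 / 503.7750 = 5.95217 years.
Modified duration = D_Mac / (1 + y) = 5.95217 / 1.0925 = 5.44821 years.

5.4482 years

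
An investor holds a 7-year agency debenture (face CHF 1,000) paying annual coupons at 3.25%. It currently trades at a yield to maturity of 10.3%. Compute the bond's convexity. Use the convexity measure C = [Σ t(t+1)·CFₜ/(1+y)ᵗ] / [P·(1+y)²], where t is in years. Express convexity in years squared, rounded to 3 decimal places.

With y = 0.103:
  t   CF        PV=CF/(1+0.103)^t    t·PV        t(t+1)·PV
  1        32.50        29.4651        29.4651          58.9302
  2        32.50        26.7136        53.4272         160.2816
  3        32.50        24.2190        72.6571         290.6284
  4        32.50        21.9574        87.8297         439.1484
  5        32.50        19.9070        99.5350         597.2100
  6        32.50        18.0481       108.2883         758.0181
  7     1,032.50       519.8302     3,638.8111      29,110.4890
  Σ                    660.1404     4,090.0135      31,414.7056
P = 660.1404.
Convexity = Σ t(t+1)·PV / [P·(1+y)²] = 31,414.7056 / (660.1404 × 1.216609) = 39.11521.

39.115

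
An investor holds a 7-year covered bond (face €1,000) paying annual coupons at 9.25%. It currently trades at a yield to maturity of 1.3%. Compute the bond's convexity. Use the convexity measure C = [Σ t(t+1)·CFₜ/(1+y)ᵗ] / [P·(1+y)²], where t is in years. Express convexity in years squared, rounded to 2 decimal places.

With y = 0.013:
  t   CF        PV=CF/(1+0.013)^t    t·PV        t(t+1)·PV
  1        92.50        91.3129        91.3129         182.6259
  2        92.50        90.1411       180.2822         540.8466
  3        92.50        88.9843       266.9529       1,067.8116
  4        92.50        87.8424       351.3694       1,756.8470
  5        92.50        86.7151       433.5753       2,601.4517
  6        92.50        85.6022       513.6134       3,595.2935
  7     1,092.50       998.0570     6,986.3987      55,891.1898
  Σ                  1,528.6549     8,823.5048      65,636.0661
P = 1,528.6549.
Convexity = Σ t(t+1)·PV / [P·(1+y)²] = 65,636.0661 / (1,528.6549 × 1.026169) = 41.84217.

41.84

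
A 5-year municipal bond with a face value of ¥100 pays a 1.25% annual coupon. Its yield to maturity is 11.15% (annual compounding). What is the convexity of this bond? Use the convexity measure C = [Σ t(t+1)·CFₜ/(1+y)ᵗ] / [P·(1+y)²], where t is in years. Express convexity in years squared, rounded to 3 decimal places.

23.260

With y = 0.1115:
  t   CF        PV=CF/(1+0.1115)^t    t·PV        t(t+1)·PV
  1         1.25         1.1246         1.1246           2.2492
  2         1.25         1.0118         2.0236           6.0707
  3         1.25         0.9103         2.7309          10.9235
  4         1.25         0.8190         3.2759          16.3796
  5       101.25        59.6826       298.4130       1,790.4778
  Σ                     63.5483       307.5680       1,826.1009
P = 63.5483.
Convexity = Σ t(t+1)·PV / [P·(1+y)²] = 1,826.1009 / (63.5483 × 1.235432) = 23.25959.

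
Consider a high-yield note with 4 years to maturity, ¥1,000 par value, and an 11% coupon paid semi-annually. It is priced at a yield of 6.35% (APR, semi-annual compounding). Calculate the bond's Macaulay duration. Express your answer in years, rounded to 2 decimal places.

Periodic yield y = 0.03175. Discount each cash flow and weight by its period:
  t   CF        PV=CF/(1+0.03175)^t    t·PV
  1        55.00        53.3075        53.3075
  2        55.00        51.6671       103.3341
  3        55.00        50.0771       150.2313
  4        55.00        48.5361       194.1444
  5        55.00        47.0425       235.2125
  6        55.00        45.5949       273.5691
  7        55.00        44.1918       309.3424
  8     1,055.00       821.5928     6,572.7426
  Σ                  1,162.0097     7,891.8838
Price P = Σ PV = 1,162.0097.
Macaulay duration = Σ(t·PV) / P = 7,891.8838 / 1,162.0097 = 6.79158 half-year periods.
In years: 6.79158 / 2 = 3.39579 years.

3.40 years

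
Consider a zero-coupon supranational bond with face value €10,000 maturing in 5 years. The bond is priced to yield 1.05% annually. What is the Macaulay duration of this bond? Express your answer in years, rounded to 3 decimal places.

5.000 years

A zero-coupon bond has a single cash flow at maturity, so its Macaulay duration equals its maturity: 5 years.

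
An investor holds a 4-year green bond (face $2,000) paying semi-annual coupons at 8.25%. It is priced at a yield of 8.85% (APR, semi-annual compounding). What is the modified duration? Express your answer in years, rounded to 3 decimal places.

3.334 years

Periodic yield y = 0.04425. First find Macaulay duration:
  t   CF        PV=CF/(1+0.04425)^t    t·PV
  1        82.50        79.0041        79.0041
  2        82.50        75.6563       151.3126
  3        82.50        72.4504       217.3511
  4        82.50        69.3803       277.5211
  5        82.50        66.4403       332.2015
  6        82.50        63.6249       381.7493
  7        82.50        60.9288       426.5015
  8     2,082.50     1,472.8182    11,782.5455
  Σ                  1,960.3031    13,648.1866
P = 1,960.3031; Macaulay duration = 13,648.1866 / 1,960.3031 = 6.96228 half-year periods = 3.48114 years.
Modified duration = D_Mac / (1 + y) = 3.48114 / 1.04425 = 3.33363 years.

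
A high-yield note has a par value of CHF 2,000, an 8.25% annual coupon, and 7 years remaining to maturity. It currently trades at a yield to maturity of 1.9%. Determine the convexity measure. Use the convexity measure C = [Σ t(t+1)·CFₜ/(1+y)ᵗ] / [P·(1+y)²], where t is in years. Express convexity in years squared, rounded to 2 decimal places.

With y = 0.019:
  t   CF        PV=CF/(1+0.019)^t    t·PV        t(t+1)·PV
  1       165.00       161.9235       161.9235         323.8469
  2       165.00       158.9043       317.8085         953.4256
  3       165.00       155.9414       467.8242       1,871.2966
  4       165.00       153.0337       612.1350       3,060.6749
  5       165.00       150.1803       750.9016       4,505.4096
  6       165.00       147.3801       884.2806       6,189.9641
  7     2,165.00     1,897.7483    13,284.2381     106,273.9052
  Σ                  2,825.1116    16,479.1115     123,178.5230
P = 2,825.1116.
Convexity = Σ t(t+1)·PV / [P·(1+y)²] = 123,178.5230 / (2,825.1116 × 1.038361) = 41.99050.

41.99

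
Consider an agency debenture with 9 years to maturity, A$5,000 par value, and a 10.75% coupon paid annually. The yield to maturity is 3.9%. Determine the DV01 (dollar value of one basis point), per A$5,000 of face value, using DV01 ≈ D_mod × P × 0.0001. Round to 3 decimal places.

A$4.903

Periodic yield y = 0.039.
  t   CF        PV=CF/(1+0.039)^t    t·PV
  1       537.50       517.3244       517.3244
  2       537.50       497.9060       995.8120
  3       537.50       479.2166     1,437.6497
  4       537.50       461.2287     1,844.9146
  5       537.50       443.9159     2,219.5797
  6       537.50       427.2531     2,563.5184
  7       537.50       411.2157     2,878.5096
  8       537.50       395.7802     3,166.2418
  9     5,537.50     3,924.4049    35,319.6443
  Σ                  7,558.2454    50,943.1943
P = 7,558.2454; D_Mac = 6.74008 yrs; D_mod = 6.48709 yrs.
DV01 ≈ 6.48709 × 7,558.2454 × 0.0001 = 4.903099.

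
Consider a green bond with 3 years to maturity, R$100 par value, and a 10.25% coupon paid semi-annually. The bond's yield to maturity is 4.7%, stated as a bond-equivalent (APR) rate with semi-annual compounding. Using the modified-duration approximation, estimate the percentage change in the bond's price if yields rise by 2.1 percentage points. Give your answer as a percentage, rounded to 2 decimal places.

Periodic yield y = 0.0235. Modified duration first:
  t   CF        PV=CF/(1+0.0235)^t    t·PV
  1        5.125         5.0073         5.0073
  2        5.125         4.8924         9.7847
  3        5.125         4.7800        14.3401
  4        5.125         4.6703        18.6811
  5        5.125         4.5630        22.8152
  6      105.125        91.4490       548.6940
  Σ                    115.3620       619.3224
P = 115.3620; D_Mac = 5.36851 half-year periods = 2.68426 yrs; D_mod = 2.68426/(1+0.0235) = 2.62262 yrs.
ΔP/P ≈ -D_mod · Δy = -2.62262 × (+0.021) = -0.055075 = -5.5075%.

-5.51%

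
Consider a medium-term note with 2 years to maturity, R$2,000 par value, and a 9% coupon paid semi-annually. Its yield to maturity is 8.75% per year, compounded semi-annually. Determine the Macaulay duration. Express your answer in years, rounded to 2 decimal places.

1.87 years

Periodic yield y = 0.04375. Discount each cash flow and weight by its period:
  t   CF        PV=CF/(1+0.04375)^t    t·PV
  1        90.00        86.2275        86.2275
  2        90.00        82.6132       165.2264
  3        90.00        79.1504       237.4512
  4     2,090.00     1,761.0040     7,044.0158
  Σ                  2,008.9951     7,532.9210
Price P = Σ PV = 2,008.9951.
Macaulay duration = Σ(t·PV) / P = 7,532.9210 / 2,008.9951 = 3.74960 half-year periods.
In years: 3.74960 / 2 = 1.87480 years.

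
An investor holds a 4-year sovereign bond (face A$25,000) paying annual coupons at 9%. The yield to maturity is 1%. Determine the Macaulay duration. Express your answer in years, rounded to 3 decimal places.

3.595 years

Periodic yield y = 0.01. Discount each cash flow and weight by its year:
  t   CF        PV=CF/(1+0.01)^t    t·PV
  1     2,250.00     2,227.7228     2,227.7228
  2     2,250.00     2,205.6661     4,411.3322
  3     2,250.00     2,183.8278     6,551.4835
  4    27,250.00    26,186.7144   104,746.8575
  Σ                 32,803.9311   117,937.3960
Price P = Σ PV = 32,803.9311.
Macaulay duration = Σ(t·PV) / P = 117,937.3960 / 32,803.9311 = 3.59522 years.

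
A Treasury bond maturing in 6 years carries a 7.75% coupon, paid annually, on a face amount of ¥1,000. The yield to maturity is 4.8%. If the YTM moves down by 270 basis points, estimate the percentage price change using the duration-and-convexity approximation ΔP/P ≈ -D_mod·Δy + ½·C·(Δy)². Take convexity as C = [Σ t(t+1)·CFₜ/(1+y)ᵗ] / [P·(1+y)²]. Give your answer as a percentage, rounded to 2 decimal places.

+14.24%

With y = 0.048:
  t   CF        PV=CF/(1+0.048)^t    t·PV        t(t+1)·PV
  1        77.50        73.9504        73.9504         147.9008
  2        77.50        70.5633       141.1267         423.3800
  3        77.50        67.3314       201.9943         807.9772
  4        77.50        64.2476       256.9902       1,284.9510
  5        77.50        61.3049       306.5246       1,839.1474
  6     1,077.50       813.2978     4,879.7866      34,158.5065
  Σ                  1,150.6954     5,860.3728      38,661.8629
P = 1,150.6954; D_Mac = 5.09290 yrs; D_mod = 4.85963 yrs; C = 30.59143.
Duration effect: -4.85963 × (-0.027) = +0.131210
Convexity effect: 0.5 × 30.59143 × (-0.027)² = +0.0111506
ΔP/P ≈ +0.131210 + 0.0111506 = +0.142361 = +14.2361%.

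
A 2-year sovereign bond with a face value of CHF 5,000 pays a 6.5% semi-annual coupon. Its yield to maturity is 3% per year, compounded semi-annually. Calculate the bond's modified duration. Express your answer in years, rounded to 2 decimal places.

Periodic yield y = 0.015. First find Macaulay duration:
  t   CF        PV=CF/(1+0.015)^t    t·PV
  1       162.50       160.0985       160.0985
  2       162.50       157.7325       315.4651
  3       162.50       155.4015       466.2045
  4     5,162.50     4,864.0261    19,456.1044
  Σ                  5,337.2587    20,397.8725
P = 5,337.2587; Macaulay duration = 20,397.8725 / 5,337.2587 = 3.82179 half-year periods = 1.91089 years.
Modified duration = D_Mac / (1 + y) = 1.91089 / 1.015 = 1.88265 years.

1.88 years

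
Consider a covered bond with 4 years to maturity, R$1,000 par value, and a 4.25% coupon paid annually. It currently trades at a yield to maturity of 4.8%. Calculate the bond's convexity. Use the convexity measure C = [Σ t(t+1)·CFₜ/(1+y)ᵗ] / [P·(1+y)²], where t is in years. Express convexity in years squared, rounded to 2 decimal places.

With y = 0.048:
  t   CF        PV=CF/(1+0.048)^t    t·PV        t(t+1)·PV
  1        42.50        40.5534        40.5534          81.1069
  2        42.50        38.6960        77.3921         232.1762
  3        42.50        36.9237       110.7711         443.0843
  4     1,042.50       864.2332     3,456.9327      17,284.6635
  Σ                    980.4063     3,685.6493      18,041.0308
P = 980.4063.
Convexity = Σ t(t+1)·PV / [P·(1+y)²] = 18,041.0308 / (980.4063 × 1.098304) = 16.75455.

16.75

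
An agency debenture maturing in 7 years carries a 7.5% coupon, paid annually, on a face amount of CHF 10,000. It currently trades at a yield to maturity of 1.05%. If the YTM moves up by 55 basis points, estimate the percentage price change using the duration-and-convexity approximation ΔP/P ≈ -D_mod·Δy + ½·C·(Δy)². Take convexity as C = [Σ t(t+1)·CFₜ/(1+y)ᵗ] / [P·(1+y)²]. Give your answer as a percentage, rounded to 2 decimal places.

With y = 0.0105:
  t   CF        PV=CF/(1+0.0105)^t    t·PV        t(t+1)·PV
  1       750.00       742.2068       742.2068       1,484.4137
  2       750.00       734.4946     1,468.9893       4,406.9678
  3       750.00       726.8626     2,180.5877       8,722.3509
  4       750.00       719.3098     2,877.2393      14,386.1965
  5       750.00       711.8356     3,559.1778      21,355.0665
  6       750.00       704.4389     4,226.6337      29,586.4356
  7    10,750.00     9,992.0417    69,944.2921     559,554.3371
  Σ                 14,331.1901    84,999.1267     639,495.7681
P = 14,331.1901; D_Mac = 5.93106 yrs; D_mod = 5.86943 yrs; C = 43.70014.
Duration effect: -5.86943 × (+0.0055) = -0.032282
Convexity effect: 0.5 × 43.70014 × (0.0055)² = +0.0006610
ΔP/P ≈ -0.032282 + 0.0006610 = -0.031621 = -3.1621%.

-3.16%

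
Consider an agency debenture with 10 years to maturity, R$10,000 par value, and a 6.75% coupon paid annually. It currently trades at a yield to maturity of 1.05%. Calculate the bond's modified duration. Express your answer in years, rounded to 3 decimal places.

Periodic yield y = 0.0105. First find Macaulay duration:
  t   CF        PV=CF/(1+0.0105)^t    t·PV
  1       675.00       667.9861       667.9861
  2       675.00       661.0452     1,322.0903
  3       675.00       654.1763     1,962.5290
  4       675.00       647.3788     2,589.5154
  5       675.00       640.6520     3,203.2600
  6       675.00       633.9950     3,803.9703
  7       675.00       627.4073     4,391.8509
  8       675.00       620.8879     4,967.1036
  9       675.00       614.4364     5,529.9273
  10   10,675.00     9,616.2270    96,162.2697
  Σ                 15,384.1921   124,600.5025
P = 15,384.1921; Macaulay duration = 124,600.5025 / 15,384.1921 = 8.09926 years.
Modified duration = D_Mac / (1 + y) = 8.09926 / 1.0105 = 8.01510 years.

8.015 years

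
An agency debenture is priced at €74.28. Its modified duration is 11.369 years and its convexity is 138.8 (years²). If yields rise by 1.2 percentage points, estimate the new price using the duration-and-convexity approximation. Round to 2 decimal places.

€64.89

Duration effect: -D_mod·Δy = -11.369 × (+0.012) = -0.136428
Convexity effect: ½·C·(Δy)² = 0.5 × 138.8 × (0.012)² = +0.0099936
ΔP/P ≈ -0.136428 + 0.0099936 = -0.1264344
New price ≈ 74.28 × (1 - 0.1264344) = 64.888452768.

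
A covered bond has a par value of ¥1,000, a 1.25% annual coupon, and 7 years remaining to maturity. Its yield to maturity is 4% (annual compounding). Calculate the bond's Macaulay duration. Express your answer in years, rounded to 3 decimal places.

Periodic yield y = 0.04. Discount each cash flow and weight by its year:
  t   CF        PV=CF/(1+0.04)^t    t·PV
  1        12.50        12.0192        12.0192
  2        12.50        11.5570        23.1139
  3        12.50        11.1125        33.3374
  4        12.50        10.6851        42.7402
  5        12.50        10.2741        51.3704
  6        12.50         9.8789        59.2736
  7     1,012.50       769.4168     5,385.9175
  Σ                    834.9435     5,607.7722
Price P = Σ PV = 834.9435.
Macaulay duration = Σ(t·PV) / P = 5,607.7722 / 834.9435 = 6.71635 years.

6.716 years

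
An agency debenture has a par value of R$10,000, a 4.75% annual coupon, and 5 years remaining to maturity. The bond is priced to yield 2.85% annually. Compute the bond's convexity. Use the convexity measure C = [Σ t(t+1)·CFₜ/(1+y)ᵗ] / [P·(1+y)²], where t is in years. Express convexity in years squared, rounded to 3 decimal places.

With y = 0.0285:
  t   CF        PV=CF/(1+0.0285)^t    t·PV        t(t+1)·PV
  1       475.00       461.8376       461.8376         923.6753
  2       475.00       449.0400       898.0800       2,694.2399
  3       475.00       436.5970     1,309.7909       5,239.1637
  4       475.00       424.4988     1,697.9950       8,489.9752
  5    10,475.00     9,101.9103    45,509.5515     273,057.3092
  Σ                 10,873.8837    49,877.2551     290,404.3633
P = 10,873.8837.
Convexity = Σ t(t+1)·PV / [P·(1+y)²] = 290,404.3633 / (10,873.8837 × 1.057812) = 25.24700.

25.247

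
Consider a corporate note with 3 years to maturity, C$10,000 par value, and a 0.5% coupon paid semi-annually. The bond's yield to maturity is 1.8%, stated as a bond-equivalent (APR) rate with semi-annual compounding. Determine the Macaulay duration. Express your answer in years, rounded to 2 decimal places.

2.98 years

Periodic yield y = 0.009. Discount each cash flow and weight by its period:
  t   CF        PV=CF/(1+0.009)^t    t·PV
  1        25.00        24.7770        24.7770
  2        25.00        24.5560        49.1120
  3        25.00        24.3370        73.0109
  4        25.00        24.1199        96.4796
  5        25.00        23.9047       119.5237
  6    10,025.00     9,500.3014    57,001.8084
  Σ                  9,621.9960    57,364.7117
Price P = Σ PV = 9,621.9960.
Macaulay duration = Σ(t·PV) / P = 57,364.7117 / 9,621.9960 = 5.96183 half-year periods.
In years: 5.96183 / 2 = 2.98092 years.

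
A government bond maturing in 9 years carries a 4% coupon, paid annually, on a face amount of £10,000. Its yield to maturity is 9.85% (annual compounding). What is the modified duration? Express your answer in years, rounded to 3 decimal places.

Periodic yield y = 0.0985. First find Macaulay duration:
  t   CF        PV=CF/(1+0.0985)^t    t·PV
  1       400.00       364.1329       364.1329
  2       400.00       331.4819       662.9639
  3       400.00       301.7587       905.2761
  4       400.00       274.7007     1,098.8027
  5       400.00       250.0689     1,250.3445
  6       400.00       227.6458     1,365.8747
  7       400.00       207.2333     1,450.6332
  8       400.00       188.6512     1,509.2094
  9    10,400.00     4,465.1164    40,186.0479
  Σ                  6,610.7898    48,793.2853
P = 6,610.7898; Macaulay duration = 48,793.2853 / 6,610.7898 = 7.38086 years.
Modified duration = D_Mac / (1 + y) = 7.38086 / 1.0985 = 6.71903 years.

6.719 years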